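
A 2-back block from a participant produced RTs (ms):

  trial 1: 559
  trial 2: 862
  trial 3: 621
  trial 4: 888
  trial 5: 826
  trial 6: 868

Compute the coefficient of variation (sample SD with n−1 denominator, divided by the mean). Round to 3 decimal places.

0.185

n = 6, Σ = 4624, M = 770.6667
Σ(x−M)² = 101847.333; s = √(101847.333/5) = 142.7216
CV = 142.7216 / 770.6667 = 0.18519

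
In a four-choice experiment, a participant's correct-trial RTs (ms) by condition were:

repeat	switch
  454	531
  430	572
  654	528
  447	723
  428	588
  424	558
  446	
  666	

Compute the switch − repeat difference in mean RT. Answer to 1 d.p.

89.7 ms

M(repeat) = 3949/8 = 493.625
M(switch) = 3500/6 = 583.333
Difference = 583.333 − 493.625 = 89.708 ms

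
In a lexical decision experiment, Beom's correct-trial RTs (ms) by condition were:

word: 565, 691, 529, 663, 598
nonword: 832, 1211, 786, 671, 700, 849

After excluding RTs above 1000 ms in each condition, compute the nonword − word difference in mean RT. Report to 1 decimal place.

158.4 ms

nonword: exclude 1211
M(word) = 3046/5 = 609.200
M(nonword) = 3838/5 = 767.600
Difference = 767.600 − 609.200 = 158.400 ms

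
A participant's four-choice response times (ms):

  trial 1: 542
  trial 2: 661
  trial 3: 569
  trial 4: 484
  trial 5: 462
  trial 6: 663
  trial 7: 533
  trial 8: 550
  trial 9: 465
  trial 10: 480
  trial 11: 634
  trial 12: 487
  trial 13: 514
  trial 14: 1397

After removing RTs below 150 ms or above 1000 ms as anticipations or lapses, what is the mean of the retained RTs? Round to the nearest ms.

542 ms

Excluded: 1397
Retained (n=13): Σ = 7044
Mean = 7044/13 = 541.8462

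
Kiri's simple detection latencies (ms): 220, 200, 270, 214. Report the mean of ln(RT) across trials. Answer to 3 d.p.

5.414

ln(RT): 5.3936, 5.2983, 5.5984, 5.3660
Σ ln(RT) = 21.6563
Mean = 21.6563/4 = 5.41409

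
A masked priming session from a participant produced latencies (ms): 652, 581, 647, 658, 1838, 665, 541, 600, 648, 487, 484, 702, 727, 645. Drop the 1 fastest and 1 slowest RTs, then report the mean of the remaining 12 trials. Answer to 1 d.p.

629.4 ms

Sorted: 484, 487, 541, 581, 600, 645, 647, 648, 652, 658, 665, 702, 727, 1838
Drop lowest 1 (484) and highest 1 (1838)
Remaining (n=12): Σ = 7553, mean = 7553/12 = 629.417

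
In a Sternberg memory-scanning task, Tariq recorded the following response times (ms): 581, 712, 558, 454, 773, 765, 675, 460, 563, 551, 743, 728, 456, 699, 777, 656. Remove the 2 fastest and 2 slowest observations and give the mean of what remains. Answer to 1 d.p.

Sorted: 454, 456, 460, 551, 558, 563, 581, 656, 675, 699, 712, 728, 743, 765, 773, 777
Drop lowest 2 (454, 456) and highest 2 (773, 777)
Remaining (n=12): Σ = 7691, mean = 7691/12 = 640.917

640.9 ms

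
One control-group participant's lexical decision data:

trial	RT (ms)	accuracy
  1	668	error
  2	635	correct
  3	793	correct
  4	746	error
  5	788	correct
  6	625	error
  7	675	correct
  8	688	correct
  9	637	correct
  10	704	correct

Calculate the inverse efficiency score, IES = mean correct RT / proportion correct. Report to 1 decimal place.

1004.1 ms

Correct trials (n=7): 635, 793, 788, 675, 688, 637, 704
Mean correct RT = 4920/7 = 702.8571 ms
Proportion correct = 7/10
IES = 702.8571 / (7/10) = 1004.082 ms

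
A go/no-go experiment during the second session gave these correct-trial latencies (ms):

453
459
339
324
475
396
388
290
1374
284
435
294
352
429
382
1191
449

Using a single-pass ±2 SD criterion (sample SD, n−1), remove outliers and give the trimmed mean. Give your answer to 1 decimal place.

n = 17, ΣRT = 8314, M = 489.059
Σ(x−M)² = 1504980.94; s = √(1504980.94/16) = 306.694
Cutoffs: 489.059 ± 2·306.694 → [-124.3, 1102.4]
Outside: 1191, 1374 → excluded.
Retained (n=15): Σ = 5749, mean = 5749/15 = 383.267

383.3 ms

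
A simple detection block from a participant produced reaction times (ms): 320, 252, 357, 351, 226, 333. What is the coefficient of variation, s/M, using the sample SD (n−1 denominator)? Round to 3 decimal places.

0.178

n = 6, Σ = 1839, M = 306.5000
Σ(x−M)² = 14865.500; s = √(14865.500/5) = 54.5261
CV = 54.5261 / 306.5000 = 0.17790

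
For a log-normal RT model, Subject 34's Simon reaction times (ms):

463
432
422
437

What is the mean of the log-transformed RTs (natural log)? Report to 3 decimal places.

6.083

ln(RT): 6.1377, 6.0684, 6.0450, 6.0799
Σ ln(RT) = 24.3311
Mean = 24.3311/4 = 6.08277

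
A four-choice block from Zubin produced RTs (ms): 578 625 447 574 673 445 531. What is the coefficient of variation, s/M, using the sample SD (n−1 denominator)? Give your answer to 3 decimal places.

0.155

n = 7, Σ = 3873, M = 553.2857
Σ(x−M)² = 44033.429; s = √(44033.429/6) = 85.6674
CV = 85.6674 / 553.2857 = 0.15483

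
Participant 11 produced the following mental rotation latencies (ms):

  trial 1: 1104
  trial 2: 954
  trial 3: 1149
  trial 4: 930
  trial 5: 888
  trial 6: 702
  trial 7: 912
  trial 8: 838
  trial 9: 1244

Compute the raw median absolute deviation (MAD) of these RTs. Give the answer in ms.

Sorted: 702, 838, 888, 912, 930, 954, 1104, 1149, 1244 → median = 930
|x − 930|: 174, 24, 219, 0, 42, 228, 18, 92, 314
Sorted deviations: 0, 18, 24, 42, 92, 174, 219, 228, 314 → MAD = 92

92 ms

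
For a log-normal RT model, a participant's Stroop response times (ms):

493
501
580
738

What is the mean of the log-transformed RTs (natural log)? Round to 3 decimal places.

6.346

ln(RT): 6.2005, 6.2166, 6.3630, 6.6039
Σ ln(RT) = 25.3841
Mean = 25.3841/4 = 6.34602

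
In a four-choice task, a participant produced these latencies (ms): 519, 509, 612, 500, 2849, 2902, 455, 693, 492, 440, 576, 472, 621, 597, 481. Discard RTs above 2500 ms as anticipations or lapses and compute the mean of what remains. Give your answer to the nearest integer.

Excluded: 2849, 2902
Retained (n=13): Σ = 6967
Mean = 6967/13 = 535.9231

536 ms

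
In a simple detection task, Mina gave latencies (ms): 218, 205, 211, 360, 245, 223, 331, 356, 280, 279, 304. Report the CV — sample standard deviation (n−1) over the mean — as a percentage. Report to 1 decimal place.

21.2%

n = 11, Σ = 3012, M = 273.8182
Σ(x−M)² = 33637.636; s = √(33637.636/10) = 57.9980
CV = 57.9980 / 273.8182 = 0.21181 = 21.181%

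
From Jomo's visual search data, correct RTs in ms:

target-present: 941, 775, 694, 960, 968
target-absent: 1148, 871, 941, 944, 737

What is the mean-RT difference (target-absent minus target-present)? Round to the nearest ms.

M(target-present) = 4338/5 = 867.600
M(target-absent) = 4641/5 = 928.200
Difference = 928.200 − 867.600 = 60.600 ms

61 ms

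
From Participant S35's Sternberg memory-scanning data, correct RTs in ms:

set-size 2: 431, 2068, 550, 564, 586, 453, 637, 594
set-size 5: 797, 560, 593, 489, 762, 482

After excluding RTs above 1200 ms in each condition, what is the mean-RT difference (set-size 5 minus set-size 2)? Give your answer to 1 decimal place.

68.8 ms

set-size 2: exclude 2068
M(set-size 2) = 3815/7 = 545.000
M(set-size 5) = 3683/6 = 613.833
Difference = 613.833 − 545.000 = 68.833 ms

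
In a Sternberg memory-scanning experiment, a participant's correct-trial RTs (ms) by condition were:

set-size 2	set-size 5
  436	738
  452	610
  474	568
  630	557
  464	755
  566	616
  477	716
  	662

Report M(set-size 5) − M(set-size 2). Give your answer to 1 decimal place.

M(set-size 2) = 3499/7 = 499.857
M(set-size 5) = 5222/8 = 652.750
Difference = 652.750 − 499.857 = 152.893 ms

152.9 ms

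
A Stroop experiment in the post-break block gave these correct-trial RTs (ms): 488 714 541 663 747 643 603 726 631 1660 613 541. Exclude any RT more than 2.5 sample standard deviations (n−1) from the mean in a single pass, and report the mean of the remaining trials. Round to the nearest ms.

n = 12, ΣRT = 8570, M = 714.167
Σ(x−M)² = 1044135.67; s = √(1044135.67/11) = 308.093
Cutoffs: 714.167 ± 2.5·308.093 → [-56.1, 1484.4]
Outside: 1660 → excluded.
Retained (n=11): Σ = 6910, mean = 6910/11 = 628.182

628 ms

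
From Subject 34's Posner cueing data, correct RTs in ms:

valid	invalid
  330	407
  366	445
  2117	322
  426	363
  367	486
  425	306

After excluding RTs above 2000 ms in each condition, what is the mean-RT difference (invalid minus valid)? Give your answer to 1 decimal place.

valid: exclude 2117
M(valid) = 1914/5 = 382.800
M(invalid) = 2329/6 = 388.167
Difference = 388.167 − 382.800 = 5.367 ms

5.4 ms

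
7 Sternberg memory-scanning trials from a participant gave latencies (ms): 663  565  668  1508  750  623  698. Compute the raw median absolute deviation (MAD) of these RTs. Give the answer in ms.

Sorted: 565, 623, 663, 668, 698, 750, 1508 → median = 668
|x − 668|: 5, 103, 0, 840, 82, 45, 30
Sorted deviations: 0, 5, 30, 45, 82, 103, 840 → MAD = 45

45 ms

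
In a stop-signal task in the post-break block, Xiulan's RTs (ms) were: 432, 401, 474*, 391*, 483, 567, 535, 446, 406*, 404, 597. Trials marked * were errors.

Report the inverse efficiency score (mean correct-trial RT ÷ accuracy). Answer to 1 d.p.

Correct trials (n=8): 432, 401, 483, 567, 535, 446, 404, 597
Mean correct RT = 3865/8 = 483.1250 ms
Proportion correct = 8/11
IES = 483.1250 / (8/11) = 664.297 ms

664.3 ms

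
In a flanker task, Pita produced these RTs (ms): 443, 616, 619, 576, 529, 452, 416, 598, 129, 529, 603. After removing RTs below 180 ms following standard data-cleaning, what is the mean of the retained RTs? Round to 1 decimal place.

Excluded: 129
Retained (n=10): Σ = 5381
Mean = 5381/10 = 538.1000

538.1 ms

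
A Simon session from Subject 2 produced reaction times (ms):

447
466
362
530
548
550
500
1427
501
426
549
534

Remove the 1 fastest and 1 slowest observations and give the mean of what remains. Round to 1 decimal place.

505.1 ms

Sorted: 362, 426, 447, 466, 500, 501, 530, 534, 548, 549, 550, 1427
Drop lowest 1 (362) and highest 1 (1427)
Remaining (n=10): Σ = 5051, mean = 5051/10 = 505.100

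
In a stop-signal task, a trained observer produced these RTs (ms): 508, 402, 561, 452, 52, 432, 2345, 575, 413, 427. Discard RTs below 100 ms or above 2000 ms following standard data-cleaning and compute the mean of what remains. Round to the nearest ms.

Excluded: 52, 2345
Retained (n=8): Σ = 3770
Mean = 3770/8 = 471.2500

471 ms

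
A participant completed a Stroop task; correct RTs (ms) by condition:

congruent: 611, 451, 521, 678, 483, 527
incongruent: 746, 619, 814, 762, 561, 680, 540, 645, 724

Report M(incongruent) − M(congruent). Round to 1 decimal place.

M(congruent) = 3271/6 = 545.167
M(incongruent) = 6091/9 = 676.778
Difference = 676.778 − 545.167 = 131.611 ms

131.6 ms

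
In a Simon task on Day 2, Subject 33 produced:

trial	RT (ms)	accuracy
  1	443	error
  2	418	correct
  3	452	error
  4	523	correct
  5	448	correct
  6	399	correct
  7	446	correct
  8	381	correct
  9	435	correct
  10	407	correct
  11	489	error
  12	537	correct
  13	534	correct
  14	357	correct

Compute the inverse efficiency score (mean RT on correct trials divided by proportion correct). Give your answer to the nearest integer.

565 ms

Correct trials (n=11): 418, 523, 448, 399, 446, 381, 435, 407, 537, 534, 357
Mean correct RT = 4885/11 = 444.0909 ms
Proportion correct = 11/14
IES = 444.0909 / (11/14) = 565.207 ms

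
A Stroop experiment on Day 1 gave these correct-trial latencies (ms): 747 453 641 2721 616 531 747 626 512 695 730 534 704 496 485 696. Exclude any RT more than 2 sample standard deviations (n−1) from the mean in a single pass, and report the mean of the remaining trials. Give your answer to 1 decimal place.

n = 16, ΣRT = 11934, M = 745.875
Σ(x−M)² = 4312467.75; s = √(4312467.75/15) = 536.188
Cutoffs: 745.875 ± 2·536.188 → [-326.5, 1818.3]
Outside: 2721 → excluded.
Retained (n=15): Σ = 9213, mean = 9213/15 = 614.200

614.2 ms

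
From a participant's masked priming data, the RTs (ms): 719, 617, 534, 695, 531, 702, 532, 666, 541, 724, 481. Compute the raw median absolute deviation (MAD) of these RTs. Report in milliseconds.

85 ms

Sorted: 481, 531, 532, 534, 541, 617, 666, 695, 702, 719, 724 → median = 617
|x − 617|: 102, 0, 83, 78, 86, 85, 85, 49, 76, 107, 136
Sorted deviations: 0, 49, 76, 78, 83, 85, 85, 86, 102, 107, 136 → MAD = 85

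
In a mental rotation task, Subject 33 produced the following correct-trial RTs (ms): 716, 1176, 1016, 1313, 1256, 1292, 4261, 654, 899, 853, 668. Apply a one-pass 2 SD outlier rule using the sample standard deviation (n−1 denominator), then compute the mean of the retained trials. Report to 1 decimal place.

n = 11, ΣRT = 14104, M = 1282.182
Σ(x−M)² = 10380635.64; s = √(10380635.64/10) = 1018.854
Cutoffs: 1282.182 ± 2·1018.854 → [-755.5, 3319.9]
Outside: 4261 → excluded.
Retained (n=10): Σ = 9843, mean = 9843/10 = 984.300

984.3 ms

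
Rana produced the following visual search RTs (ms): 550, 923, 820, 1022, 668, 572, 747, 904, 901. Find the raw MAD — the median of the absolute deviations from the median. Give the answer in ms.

Sorted: 550, 572, 668, 747, 820, 901, 904, 923, 1022 → median = 820
|x − 820|: 270, 103, 0, 202, 152, 248, 73, 84, 81
Sorted deviations: 0, 73, 81, 84, 103, 152, 202, 248, 270 → MAD = 103

103 ms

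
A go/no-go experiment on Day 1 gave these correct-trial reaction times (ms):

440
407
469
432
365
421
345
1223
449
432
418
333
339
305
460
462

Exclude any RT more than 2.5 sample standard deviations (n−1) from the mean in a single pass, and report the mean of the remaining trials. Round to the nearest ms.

405 ms

n = 16, ΣRT = 7300, M = 456.250
Σ(x−M)² = 667257.00; s = √(667257.00/15) = 210.912
Cutoffs: 456.250 ± 2.5·210.912 → [-71.0, 983.5]
Outside: 1223 → excluded.
Retained (n=15): Σ = 6077, mean = 6077/15 = 405.133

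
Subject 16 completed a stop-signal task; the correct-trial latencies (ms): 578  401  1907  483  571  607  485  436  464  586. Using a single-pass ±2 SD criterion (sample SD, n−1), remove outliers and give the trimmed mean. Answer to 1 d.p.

512.3 ms

n = 10, ΣRT = 6518, M = 651.800
Σ(x−M)² = 1794893.60; s = √(1794893.60/9) = 446.579
Cutoffs: 651.800 ± 2·446.579 → [-241.4, 1545.0]
Outside: 1907 → excluded.
Retained (n=9): Σ = 4611, mean = 4611/9 = 512.333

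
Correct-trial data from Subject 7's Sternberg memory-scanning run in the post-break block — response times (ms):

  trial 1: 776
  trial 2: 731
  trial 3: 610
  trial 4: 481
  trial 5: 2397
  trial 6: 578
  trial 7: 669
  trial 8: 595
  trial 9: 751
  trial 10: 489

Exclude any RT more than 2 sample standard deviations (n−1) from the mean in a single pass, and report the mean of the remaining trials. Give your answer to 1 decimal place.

n = 10, ΣRT = 8077, M = 807.700
Σ(x−M)² = 2900606.10; s = √(2900606.10/9) = 567.706
Cutoffs: 807.700 ± 2·567.706 → [-327.7, 1943.1]
Outside: 2397 → excluded.
Retained (n=9): Σ = 5680, mean = 5680/9 = 631.111

631.1 ms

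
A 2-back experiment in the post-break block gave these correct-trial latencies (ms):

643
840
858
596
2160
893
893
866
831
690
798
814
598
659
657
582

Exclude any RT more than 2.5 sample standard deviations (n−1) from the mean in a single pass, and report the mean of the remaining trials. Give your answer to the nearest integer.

748 ms

n = 16, ΣRT = 13378, M = 836.125
Σ(x−M)² = 2063521.75; s = √(2063521.75/15) = 370.902
Cutoffs: 836.125 ± 2.5·370.902 → [-91.1, 1763.4]
Outside: 2160 → excluded.
Retained (n=15): Σ = 11218, mean = 11218/15 = 747.867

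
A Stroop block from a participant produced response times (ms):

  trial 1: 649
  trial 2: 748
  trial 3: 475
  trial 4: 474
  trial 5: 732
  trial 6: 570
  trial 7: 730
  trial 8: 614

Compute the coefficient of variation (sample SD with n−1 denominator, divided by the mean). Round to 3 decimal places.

n = 8, Σ = 4992, M = 624.0000
Σ(x−M)² = 86618.000; s = √(86618.000/7) = 111.2385
CV = 111.2385 / 624.0000 = 0.17827

0.178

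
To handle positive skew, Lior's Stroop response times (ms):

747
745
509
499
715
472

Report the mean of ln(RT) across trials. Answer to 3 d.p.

6.401

ln(RT): 6.6161, 6.6134, 6.2324, 6.2126, 6.5723, 6.1570
Σ ln(RT) = 38.4038
Mean = 38.4038/6 = 6.40063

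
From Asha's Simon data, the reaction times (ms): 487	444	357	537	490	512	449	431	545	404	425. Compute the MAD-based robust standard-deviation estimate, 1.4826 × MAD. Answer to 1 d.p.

60.8 ms

Sorted: 357, 404, 425, 431, 444, 449, 487, 490, 512, 537, 545 → median = 449
|x − 449| sorted: 0, 5, 18, 24, 38, 41, 45, 63, 88, 92, 96 → MAD = 41
Robust SD ≈ 1.4826 × 41 = 60.787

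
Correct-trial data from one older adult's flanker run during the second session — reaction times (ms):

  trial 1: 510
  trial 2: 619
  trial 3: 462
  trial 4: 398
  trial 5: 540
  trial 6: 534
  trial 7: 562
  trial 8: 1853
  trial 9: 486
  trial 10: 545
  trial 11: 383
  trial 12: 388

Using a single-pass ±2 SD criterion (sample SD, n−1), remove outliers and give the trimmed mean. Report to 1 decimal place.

n = 12, ΣRT = 7280, M = 606.667
Σ(x−M)² = 1755238.67; s = √(1755238.67/11) = 399.459
Cutoffs: 606.667 ± 2·399.459 → [-192.3, 1405.6]
Outside: 1853 → excluded.
Retained (n=11): Σ = 5427, mean = 5427/11 = 493.364

493.4 ms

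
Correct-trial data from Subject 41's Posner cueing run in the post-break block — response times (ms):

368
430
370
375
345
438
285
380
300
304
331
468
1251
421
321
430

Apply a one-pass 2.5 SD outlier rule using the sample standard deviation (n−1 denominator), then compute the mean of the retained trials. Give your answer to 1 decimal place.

n = 16, ΣRT = 6817, M = 426.062
Σ(x−M)² = 771058.94; s = √(771058.94/15) = 226.724
Cutoffs: 426.062 ± 2.5·226.724 → [-140.7, 992.9]
Outside: 1251 → excluded.
Retained (n=15): Σ = 5566, mean = 5566/15 = 371.067

371.1 ms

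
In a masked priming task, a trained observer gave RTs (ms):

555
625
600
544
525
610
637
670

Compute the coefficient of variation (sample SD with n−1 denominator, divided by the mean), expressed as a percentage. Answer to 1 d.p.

n = 8, Σ = 4766, M = 595.7500
Σ(x−M)² = 17635.500; s = √(17635.500/7) = 50.1932
CV = 50.1932 / 595.7500 = 0.08425 = 8.425%

8.4%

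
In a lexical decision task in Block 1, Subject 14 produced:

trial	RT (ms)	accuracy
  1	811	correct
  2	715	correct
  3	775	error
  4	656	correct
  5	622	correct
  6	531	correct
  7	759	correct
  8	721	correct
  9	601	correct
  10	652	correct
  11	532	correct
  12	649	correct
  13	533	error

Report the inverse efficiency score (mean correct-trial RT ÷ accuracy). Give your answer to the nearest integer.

Correct trials (n=11): 811, 715, 656, 622, 531, 759, 721, 601, 652, 532, 649
Mean correct RT = 7249/11 = 659.0000 ms
Proportion correct = 11/13
IES = 659.0000 / (11/13) = 778.818 ms

779 ms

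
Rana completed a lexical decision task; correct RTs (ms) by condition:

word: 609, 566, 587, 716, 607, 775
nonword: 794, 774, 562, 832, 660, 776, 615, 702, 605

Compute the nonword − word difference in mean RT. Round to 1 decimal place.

58.9 ms

M(word) = 3860/6 = 643.333
M(nonword) = 6320/9 = 702.222
Difference = 702.222 − 643.333 = 58.889 ms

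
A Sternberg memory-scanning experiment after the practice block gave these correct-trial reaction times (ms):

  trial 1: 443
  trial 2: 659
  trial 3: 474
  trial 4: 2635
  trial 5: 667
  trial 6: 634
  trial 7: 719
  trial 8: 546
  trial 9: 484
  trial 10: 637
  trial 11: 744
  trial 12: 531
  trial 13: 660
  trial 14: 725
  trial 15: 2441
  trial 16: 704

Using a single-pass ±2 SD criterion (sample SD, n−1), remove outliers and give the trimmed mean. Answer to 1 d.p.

n = 16, ΣRT = 13703, M = 856.438
Σ(x−M)² = 6615433.94; s = √(6615433.94/15) = 664.100
Cutoffs: 856.438 ± 2·664.100 → [-471.8, 2184.6]
Outside: 2441, 2635 → excluded.
Retained (n=14): Σ = 8627, mean = 8627/14 = 616.214

616.2 ms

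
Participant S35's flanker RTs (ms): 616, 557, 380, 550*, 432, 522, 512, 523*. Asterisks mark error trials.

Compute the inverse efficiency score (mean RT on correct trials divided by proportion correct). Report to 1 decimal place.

Correct trials (n=6): 616, 557, 380, 432, 522, 512
Mean correct RT = 3019/6 = 503.1667 ms
Proportion correct = 6/8
IES = 503.1667 / (6/8) = 670.889 ms

670.9 ms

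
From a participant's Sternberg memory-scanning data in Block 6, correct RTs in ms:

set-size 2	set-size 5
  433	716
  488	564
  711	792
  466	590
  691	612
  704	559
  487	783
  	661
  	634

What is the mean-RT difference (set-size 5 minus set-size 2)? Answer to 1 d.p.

M(set-size 2) = 3980/7 = 568.571
M(set-size 5) = 5911/9 = 656.778
Difference = 656.778 − 568.571 = 88.206 ms

88.2 ms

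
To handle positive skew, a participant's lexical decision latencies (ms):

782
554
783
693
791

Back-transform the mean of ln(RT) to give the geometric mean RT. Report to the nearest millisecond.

714 ms

ln(RT): 6.6619, 6.3172, 6.6631, 6.5410, 6.6733
Mean ln(RT) = 32.8565/5 = 6.57130
Geometric mean = exp(6.57130) = 714.29 ms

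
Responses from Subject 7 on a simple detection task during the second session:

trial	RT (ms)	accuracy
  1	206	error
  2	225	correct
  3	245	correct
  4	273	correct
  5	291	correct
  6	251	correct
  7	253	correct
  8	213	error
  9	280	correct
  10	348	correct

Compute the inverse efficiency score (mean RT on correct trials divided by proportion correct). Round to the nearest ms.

338 ms

Correct trials (n=8): 225, 245, 273, 291, 251, 253, 280, 348
Mean correct RT = 2166/8 = 270.7500 ms
Proportion correct = 8/10
IES = 270.7500 / (8/10) = 338.438 ms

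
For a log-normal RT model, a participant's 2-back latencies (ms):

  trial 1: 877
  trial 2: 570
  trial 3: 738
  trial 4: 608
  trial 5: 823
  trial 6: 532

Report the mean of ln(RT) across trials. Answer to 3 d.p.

ln(RT): 6.7765, 6.3456, 6.6039, 6.4102, 6.7130, 6.2766
Σ ln(RT) = 39.1259
Mean = 39.1259/6 = 6.52098

6.521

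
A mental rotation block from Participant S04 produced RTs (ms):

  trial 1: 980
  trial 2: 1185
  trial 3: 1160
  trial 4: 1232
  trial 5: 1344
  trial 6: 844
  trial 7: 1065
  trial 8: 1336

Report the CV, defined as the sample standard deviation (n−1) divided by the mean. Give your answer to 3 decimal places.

n = 8, Σ = 9146, M = 1143.2500
Σ(x−M)² = 209677.500; s = √(209677.500/7) = 173.0720
CV = 173.0720 / 1143.2500 = 0.15139

0.151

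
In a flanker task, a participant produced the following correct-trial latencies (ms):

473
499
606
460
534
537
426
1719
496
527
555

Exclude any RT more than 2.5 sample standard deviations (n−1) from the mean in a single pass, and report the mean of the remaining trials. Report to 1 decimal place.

511.3 ms

n = 11, ΣRT = 6832, M = 621.091
Σ(x−M)² = 1350004.91; s = √(1350004.91/10) = 367.424
Cutoffs: 621.091 ± 2.5·367.424 → [-297.5, 1539.7]
Outside: 1719 → excluded.
Retained (n=10): Σ = 5113, mean = 5113/10 = 511.300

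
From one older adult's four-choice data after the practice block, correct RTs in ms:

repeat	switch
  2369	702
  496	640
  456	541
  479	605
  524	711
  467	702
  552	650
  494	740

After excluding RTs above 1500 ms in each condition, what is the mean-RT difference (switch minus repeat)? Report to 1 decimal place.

repeat: exclude 2369
M(repeat) = 3468/7 = 495.429
M(switch) = 5291/8 = 661.375
Difference = 661.375 − 495.429 = 165.946 ms

165.9 ms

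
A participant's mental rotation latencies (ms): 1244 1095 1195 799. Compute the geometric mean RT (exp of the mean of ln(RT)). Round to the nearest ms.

ln(RT): 7.1261, 6.9985, 7.0859, 6.6834
Mean ln(RT) = 27.8939/4 = 6.97346
Geometric mean = exp(6.97346) = 1067.92 ms

1068 ms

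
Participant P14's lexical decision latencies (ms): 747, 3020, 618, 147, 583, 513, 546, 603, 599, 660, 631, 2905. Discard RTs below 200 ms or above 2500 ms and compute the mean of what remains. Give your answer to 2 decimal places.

611.11 ms

Excluded: 147, 2905, 3020
Retained (n=9): Σ = 5500
Mean = 5500/9 = 611.1111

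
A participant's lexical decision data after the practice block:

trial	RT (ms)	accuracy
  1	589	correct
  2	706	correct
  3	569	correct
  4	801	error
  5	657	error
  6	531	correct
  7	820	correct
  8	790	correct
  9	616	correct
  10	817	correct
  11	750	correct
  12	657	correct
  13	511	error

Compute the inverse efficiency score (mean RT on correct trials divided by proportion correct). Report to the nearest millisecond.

890 ms

Correct trials (n=10): 589, 706, 569, 531, 820, 790, 616, 817, 750, 657
Mean correct RT = 6845/10 = 684.5000 ms
Proportion correct = 10/13
IES = 684.5000 / (10/13) = 889.850 ms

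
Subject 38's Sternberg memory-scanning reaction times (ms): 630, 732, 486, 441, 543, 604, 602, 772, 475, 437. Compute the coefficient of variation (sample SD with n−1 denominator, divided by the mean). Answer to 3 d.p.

n = 10, Σ = 5722, M = 572.2000
Σ(x−M)² = 123919.600; s = √(123919.600/9) = 117.3407
CV = 117.3407 / 572.2000 = 0.20507

0.205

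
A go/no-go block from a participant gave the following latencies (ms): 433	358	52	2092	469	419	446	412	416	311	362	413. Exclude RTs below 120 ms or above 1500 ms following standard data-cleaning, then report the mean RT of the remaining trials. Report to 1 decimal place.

403.9 ms

Excluded: 52, 2092
Retained (n=10): Σ = 4039
Mean = 4039/10 = 403.9000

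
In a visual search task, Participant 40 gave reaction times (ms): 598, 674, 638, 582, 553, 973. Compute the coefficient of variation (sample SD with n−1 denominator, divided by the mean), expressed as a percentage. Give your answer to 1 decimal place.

23.1%

n = 6, Σ = 4018, M = 669.6667
Σ(x−M)² = 119465.333; s = √(119465.333/5) = 154.5738
CV = 154.5738 / 669.6667 = 0.23082 = 23.082%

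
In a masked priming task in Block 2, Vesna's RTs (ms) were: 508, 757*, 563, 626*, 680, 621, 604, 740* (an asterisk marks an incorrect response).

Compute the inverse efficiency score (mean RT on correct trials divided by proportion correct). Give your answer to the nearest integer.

952 ms

Correct trials (n=5): 508, 563, 680, 621, 604
Mean correct RT = 2976/5 = 595.2000 ms
Proportion correct = 5/8
IES = 595.2000 / (5/8) = 952.320 ms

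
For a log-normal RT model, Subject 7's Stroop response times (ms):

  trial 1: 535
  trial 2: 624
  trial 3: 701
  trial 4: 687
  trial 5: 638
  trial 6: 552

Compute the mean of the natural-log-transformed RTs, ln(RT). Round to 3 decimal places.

6.429

ln(RT): 6.2823, 6.4362, 6.5525, 6.5323, 6.4583, 6.3135
Σ ln(RT) = 38.5751
Mean = 38.5751/6 = 6.42919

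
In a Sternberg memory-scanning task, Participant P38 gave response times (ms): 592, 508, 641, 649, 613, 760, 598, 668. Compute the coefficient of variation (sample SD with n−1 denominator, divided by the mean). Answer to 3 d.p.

0.115

n = 8, Σ = 5029, M = 628.6250
Σ(x−M)² = 36451.875; s = √(36451.875/7) = 72.1624
CV = 72.1624 / 628.6250 = 0.11479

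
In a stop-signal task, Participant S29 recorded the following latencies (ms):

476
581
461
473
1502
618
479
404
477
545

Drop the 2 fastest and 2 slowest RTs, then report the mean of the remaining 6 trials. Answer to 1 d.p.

Sorted: 404, 461, 473, 476, 477, 479, 545, 581, 618, 1502
Drop lowest 2 (404, 461) and highest 2 (618, 1502)
Remaining (n=6): Σ = 3031, mean = 3031/6 = 505.167

505.2 ms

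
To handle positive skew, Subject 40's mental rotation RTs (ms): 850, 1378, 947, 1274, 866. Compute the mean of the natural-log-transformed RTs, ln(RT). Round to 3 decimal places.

ln(RT): 6.7452, 7.2284, 6.8533, 7.1499, 6.7639
Σ ln(RT) = 34.7407
Mean = 34.7407/5 = 6.94815

6.948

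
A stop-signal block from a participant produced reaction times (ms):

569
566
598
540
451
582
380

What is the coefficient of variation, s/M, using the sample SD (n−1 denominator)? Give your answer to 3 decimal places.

0.153

n = 7, Σ = 3686, M = 526.5714
Σ(x−M)² = 38903.714; s = √(38903.714/6) = 80.5230
CV = 80.5230 / 526.5714 = 0.15292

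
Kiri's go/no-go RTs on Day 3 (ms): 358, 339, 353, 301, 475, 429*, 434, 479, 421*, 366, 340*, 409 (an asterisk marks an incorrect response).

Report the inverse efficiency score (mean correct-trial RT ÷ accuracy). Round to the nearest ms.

521 ms

Correct trials (n=9): 358, 339, 353, 301, 475, 434, 479, 366, 409
Mean correct RT = 3514/9 = 390.4444 ms
Proportion correct = 9/12
IES = 390.4444 / (9/12) = 520.593 ms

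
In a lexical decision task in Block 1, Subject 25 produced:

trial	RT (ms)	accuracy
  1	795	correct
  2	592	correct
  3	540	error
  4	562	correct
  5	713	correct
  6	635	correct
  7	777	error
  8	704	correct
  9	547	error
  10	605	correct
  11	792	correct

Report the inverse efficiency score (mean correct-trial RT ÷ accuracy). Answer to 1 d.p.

927.8 ms

Correct trials (n=8): 795, 592, 562, 713, 635, 704, 605, 792
Mean correct RT = 5398/8 = 674.7500 ms
Proportion correct = 8/11
IES = 674.7500 / (8/11) = 927.781 ms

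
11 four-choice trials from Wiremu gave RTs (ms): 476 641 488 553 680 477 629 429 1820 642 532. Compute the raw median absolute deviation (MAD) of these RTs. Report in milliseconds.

77 ms

Sorted: 429, 476, 477, 488, 532, 553, 629, 641, 642, 680, 1820 → median = 553
|x − 553|: 77, 88, 65, 0, 127, 76, 76, 124, 1267, 89, 21
Sorted deviations: 0, 21, 65, 76, 76, 77, 88, 89, 124, 127, 1267 → MAD = 77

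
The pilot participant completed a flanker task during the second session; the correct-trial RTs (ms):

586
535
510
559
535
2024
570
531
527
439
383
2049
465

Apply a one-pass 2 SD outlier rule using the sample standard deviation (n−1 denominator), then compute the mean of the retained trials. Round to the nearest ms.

n = 13, ΣRT = 9713, M = 747.154
Σ(x−M)² = 3966523.69; s = √(3966523.69/12) = 574.929
Cutoffs: 747.154 ± 2·574.929 → [-402.7, 1897.0]
Outside: 2024, 2049 → excluded.
Retained (n=11): Σ = 5640, mean = 5640/11 = 512.727

513 ms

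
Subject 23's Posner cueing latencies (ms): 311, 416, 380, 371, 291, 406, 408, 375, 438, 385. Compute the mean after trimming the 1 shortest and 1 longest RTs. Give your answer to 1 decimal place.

381.5 ms

Sorted: 291, 311, 371, 375, 380, 385, 406, 408, 416, 438
Drop lowest 1 (291) and highest 1 (438)
Remaining (n=8): Σ = 3052, mean = 3052/8 = 381.500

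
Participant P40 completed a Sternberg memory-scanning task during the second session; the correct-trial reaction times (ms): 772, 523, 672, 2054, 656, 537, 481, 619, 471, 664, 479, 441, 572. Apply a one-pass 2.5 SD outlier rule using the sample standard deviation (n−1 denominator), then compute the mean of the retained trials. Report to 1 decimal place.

573.9 ms

n = 13, ΣRT = 8941, M = 687.769
Σ(x−M)² = 2137738.31; s = √(2137738.31/12) = 422.072
Cutoffs: 687.769 ± 2.5·422.072 → [-367.4, 1742.9]
Outside: 2054 → excluded.
Retained (n=12): Σ = 6887, mean = 6887/12 = 573.917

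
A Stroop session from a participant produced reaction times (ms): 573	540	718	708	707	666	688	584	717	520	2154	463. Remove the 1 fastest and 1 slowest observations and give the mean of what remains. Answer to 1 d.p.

642.1 ms

Sorted: 463, 520, 540, 573, 584, 666, 688, 707, 708, 717, 718, 2154
Drop lowest 1 (463) and highest 1 (2154)
Remaining (n=10): Σ = 6421, mean = 6421/10 = 642.100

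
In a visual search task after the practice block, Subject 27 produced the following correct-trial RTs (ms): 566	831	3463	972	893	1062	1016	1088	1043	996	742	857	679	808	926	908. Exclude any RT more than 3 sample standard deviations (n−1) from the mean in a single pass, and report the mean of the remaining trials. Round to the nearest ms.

892 ms

n = 16, ΣRT = 16850, M = 1053.125
Σ(x−M)² = 6504929.75; s = √(6504929.75/15) = 658.530
Cutoffs: 1053.125 ± 3·658.530 → [-922.5, 3028.7]
Outside: 3463 → excluded.
Retained (n=15): Σ = 13387, mean = 13387/15 = 892.467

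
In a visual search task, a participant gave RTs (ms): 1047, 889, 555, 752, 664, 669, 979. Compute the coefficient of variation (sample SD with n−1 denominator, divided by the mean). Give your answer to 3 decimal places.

n = 7, Σ = 5555, M = 793.5714
Σ(x−M)² = 198667.714; s = √(198667.714/6) = 181.9651
CV = 181.9651 / 793.5714 = 0.22930

0.229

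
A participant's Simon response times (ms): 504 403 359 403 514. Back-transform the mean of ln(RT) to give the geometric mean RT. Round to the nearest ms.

ln(RT): 6.2226, 5.9989, 5.8833, 5.9989, 6.2422
Mean ln(RT) = 30.3460/5 = 6.06920
Geometric mean = exp(6.06920) = 432.33 ms

432 ms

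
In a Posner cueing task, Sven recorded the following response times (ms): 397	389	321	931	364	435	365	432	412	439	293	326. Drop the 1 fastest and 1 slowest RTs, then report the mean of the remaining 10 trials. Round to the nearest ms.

388 ms

Sorted: 293, 321, 326, 364, 365, 389, 397, 412, 432, 435, 439, 931
Drop lowest 1 (293) and highest 1 (931)
Remaining (n=10): Σ = 3880, mean = 3880/10 = 388.000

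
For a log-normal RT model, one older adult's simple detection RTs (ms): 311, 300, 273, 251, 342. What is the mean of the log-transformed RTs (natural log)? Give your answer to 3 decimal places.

5.683

ln(RT): 5.7398, 5.7038, 5.6095, 5.5255, 5.8348
Σ ln(RT) = 28.4133
Mean = 28.4133/5 = 5.68266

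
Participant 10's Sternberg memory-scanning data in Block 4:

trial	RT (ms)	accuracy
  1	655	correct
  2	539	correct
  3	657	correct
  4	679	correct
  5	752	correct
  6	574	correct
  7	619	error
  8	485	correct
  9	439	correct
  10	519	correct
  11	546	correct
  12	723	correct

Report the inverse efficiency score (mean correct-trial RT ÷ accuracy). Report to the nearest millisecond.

651 ms

Correct trials (n=11): 655, 539, 657, 679, 752, 574, 485, 439, 519, 546, 723
Mean correct RT = 6568/11 = 597.0909 ms
Proportion correct = 11/12
IES = 597.0909 / (11/12) = 651.372 ms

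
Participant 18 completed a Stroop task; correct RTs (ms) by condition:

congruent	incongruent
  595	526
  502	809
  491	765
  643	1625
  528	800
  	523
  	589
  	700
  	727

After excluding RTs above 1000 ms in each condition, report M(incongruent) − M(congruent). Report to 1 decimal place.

incongruent: exclude 1625
M(congruent) = 2759/5 = 551.800
M(incongruent) = 5439/8 = 679.875
Difference = 679.875 − 551.800 = 128.075 ms

128.1 ms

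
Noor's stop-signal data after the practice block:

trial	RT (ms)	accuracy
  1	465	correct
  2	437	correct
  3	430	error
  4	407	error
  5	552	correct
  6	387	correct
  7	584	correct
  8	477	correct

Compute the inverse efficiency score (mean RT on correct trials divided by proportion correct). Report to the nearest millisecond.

645 ms

Correct trials (n=6): 465, 437, 552, 387, 584, 477
Mean correct RT = 2902/6 = 483.6667 ms
Proportion correct = 6/8
IES = 483.6667 / (6/8) = 644.889 ms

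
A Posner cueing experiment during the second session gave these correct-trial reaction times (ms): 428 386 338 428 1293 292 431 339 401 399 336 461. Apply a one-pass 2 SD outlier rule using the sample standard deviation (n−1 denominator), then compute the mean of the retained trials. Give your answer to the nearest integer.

385 ms

n = 12, ΣRT = 5532, M = 461.000
Σ(x−M)² = 782570.00; s = √(782570.00/11) = 266.726
Cutoffs: 461.000 ± 2·266.726 → [-72.5, 994.5]
Outside: 1293 → excluded.
Retained (n=11): Σ = 4239, mean = 4239/11 = 385.364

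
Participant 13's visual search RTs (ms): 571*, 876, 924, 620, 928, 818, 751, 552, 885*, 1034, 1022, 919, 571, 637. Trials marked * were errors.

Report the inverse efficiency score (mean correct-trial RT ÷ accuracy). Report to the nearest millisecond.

938 ms

Correct trials (n=12): 876, 924, 620, 928, 818, 751, 552, 1034, 1022, 919, 571, 637
Mean correct RT = 9652/12 = 804.3333 ms
Proportion correct = 12/14
IES = 804.3333 / (12/14) = 938.389 ms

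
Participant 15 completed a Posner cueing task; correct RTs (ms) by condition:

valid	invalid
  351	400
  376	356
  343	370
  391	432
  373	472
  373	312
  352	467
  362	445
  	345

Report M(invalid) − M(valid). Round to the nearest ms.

M(valid) = 2921/8 = 365.125
M(invalid) = 3599/9 = 399.889
Difference = 399.889 − 365.125 = 34.764 ms

35 ms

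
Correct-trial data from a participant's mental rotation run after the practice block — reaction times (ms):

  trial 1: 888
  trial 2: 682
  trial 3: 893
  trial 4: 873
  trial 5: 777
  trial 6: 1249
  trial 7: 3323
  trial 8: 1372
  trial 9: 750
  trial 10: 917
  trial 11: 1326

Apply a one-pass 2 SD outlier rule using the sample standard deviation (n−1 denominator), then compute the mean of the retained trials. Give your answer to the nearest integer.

973 ms

n = 11, ΣRT = 13050, M = 1186.364
Σ(x−M)² = 5581308.55; s = √(5581308.55/10) = 747.082
Cutoffs: 1186.364 ± 2·747.082 → [-307.8, 2680.5]
Outside: 3323 → excluded.
Retained (n=10): Σ = 9727, mean = 9727/10 = 972.700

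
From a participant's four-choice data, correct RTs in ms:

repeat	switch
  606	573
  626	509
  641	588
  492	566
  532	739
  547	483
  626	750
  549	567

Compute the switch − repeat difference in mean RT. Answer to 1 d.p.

19.5 ms

M(repeat) = 4619/8 = 577.375
M(switch) = 4775/8 = 596.875
Difference = 596.875 − 577.375 = 19.500 ms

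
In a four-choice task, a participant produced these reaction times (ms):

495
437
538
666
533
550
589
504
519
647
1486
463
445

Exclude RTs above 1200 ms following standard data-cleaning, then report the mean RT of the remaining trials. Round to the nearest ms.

Excluded: 1486
Retained (n=12): Σ = 6386
Mean = 6386/12 = 532.1667

532 ms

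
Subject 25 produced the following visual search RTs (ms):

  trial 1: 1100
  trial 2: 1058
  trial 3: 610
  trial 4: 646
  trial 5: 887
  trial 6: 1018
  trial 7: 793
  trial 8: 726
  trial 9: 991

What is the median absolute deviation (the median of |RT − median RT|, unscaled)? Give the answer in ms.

161 ms

Sorted: 610, 646, 726, 793, 887, 991, 1018, 1058, 1100 → median = 887
|x − 887|: 213, 171, 277, 241, 0, 131, 94, 161, 104
Sorted deviations: 0, 94, 104, 131, 161, 171, 213, 241, 277 → MAD = 161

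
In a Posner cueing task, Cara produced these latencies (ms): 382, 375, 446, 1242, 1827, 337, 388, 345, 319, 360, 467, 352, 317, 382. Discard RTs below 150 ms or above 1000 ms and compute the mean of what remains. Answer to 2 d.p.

372.50 ms

Excluded: 1242, 1827
Retained (n=12): Σ = 4470
Mean = 4470/12 = 372.5000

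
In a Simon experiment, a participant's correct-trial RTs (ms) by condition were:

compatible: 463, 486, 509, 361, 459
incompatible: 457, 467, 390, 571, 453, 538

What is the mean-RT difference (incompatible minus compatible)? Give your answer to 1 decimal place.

23.7 ms

M(compatible) = 2278/5 = 455.600
M(incompatible) = 2876/6 = 479.333
Difference = 479.333 − 455.600 = 23.733 ms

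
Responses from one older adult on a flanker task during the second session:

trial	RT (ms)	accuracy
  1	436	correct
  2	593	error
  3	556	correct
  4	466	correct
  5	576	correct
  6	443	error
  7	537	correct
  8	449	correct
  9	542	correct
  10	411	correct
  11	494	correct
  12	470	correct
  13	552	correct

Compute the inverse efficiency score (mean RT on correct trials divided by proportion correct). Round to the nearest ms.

Correct trials (n=11): 436, 556, 466, 576, 537, 449, 542, 411, 494, 470, 552
Mean correct RT = 5489/11 = 499.0000 ms
Proportion correct = 11/13
IES = 499.0000 / (11/13) = 589.727 ms

590 ms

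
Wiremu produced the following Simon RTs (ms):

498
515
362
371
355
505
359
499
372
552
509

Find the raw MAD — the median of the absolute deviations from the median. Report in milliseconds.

Sorted: 355, 359, 362, 371, 372, 498, 499, 505, 509, 515, 552 → median = 498
|x − 498|: 0, 17, 136, 127, 143, 7, 139, 1, 126, 54, 11
Sorted deviations: 0, 1, 7, 11, 17, 54, 126, 127, 136, 139, 143 → MAD = 54

54 ms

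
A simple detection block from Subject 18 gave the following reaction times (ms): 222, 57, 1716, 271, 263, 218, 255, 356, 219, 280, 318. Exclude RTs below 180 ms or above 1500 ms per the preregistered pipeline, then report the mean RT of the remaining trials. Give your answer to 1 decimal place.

266.9 ms

Excluded: 57, 1716
Retained (n=9): Σ = 2402
Mean = 2402/9 = 266.8889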